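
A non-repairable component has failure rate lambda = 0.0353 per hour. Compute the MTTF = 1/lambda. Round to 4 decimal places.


lambda = 0.0353
MTTF = 1 / 0.0353
MTTF = 28.3286

28.3286


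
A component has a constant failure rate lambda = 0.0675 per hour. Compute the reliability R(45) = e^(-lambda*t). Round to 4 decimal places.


lambda = 0.0675
t = 45
lambda * t = 3.0375
R(t) = e^(-3.0375)
R(t) = 0.048

0.048


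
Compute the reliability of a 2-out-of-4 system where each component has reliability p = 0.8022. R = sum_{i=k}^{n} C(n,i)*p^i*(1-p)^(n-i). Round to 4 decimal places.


k = 2, n = 4, p = 0.8022
i=2: C(4,2)=6 * 0.8022^2 * 0.1978^2 = 0.1511
i=3: C(4,3)=4 * 0.8022^3 * 0.1978^1 = 0.4084
i=4: C(4,4)=1 * 0.8022^4 * 0.1978^0 = 0.4141
R = sum of terms = 0.9736

0.9736


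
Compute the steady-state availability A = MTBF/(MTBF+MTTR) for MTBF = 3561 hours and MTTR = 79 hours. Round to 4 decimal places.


MTBF = 3561
MTTR = 79
MTBF + MTTR = 3640
A = 3561 / 3640
A = 0.9783

0.9783


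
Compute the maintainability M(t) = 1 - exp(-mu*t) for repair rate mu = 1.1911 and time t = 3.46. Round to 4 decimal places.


mu = 1.1911, t = 3.46
mu * t = 1.1911 * 3.46 = 4.1212
exp(-4.1212) = 0.0162
M(t) = 1 - 0.0162
M(t) = 0.9838

0.9838


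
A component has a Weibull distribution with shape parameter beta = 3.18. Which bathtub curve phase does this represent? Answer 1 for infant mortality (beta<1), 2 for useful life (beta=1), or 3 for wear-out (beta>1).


beta = 3.18
Compare beta to 1:
beta < 1 => infant mortality (phase 1)
beta = 1 => useful life (phase 2)
beta > 1 => wear-out (phase 3)
Since beta = 3.18, this is wear-out (increasing failure rate)
Phase = 3

3


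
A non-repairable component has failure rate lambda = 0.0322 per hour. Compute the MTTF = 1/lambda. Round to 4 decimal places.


lambda = 0.0322
MTTF = 1 / 0.0322
MTTF = 31.0559

31.0559


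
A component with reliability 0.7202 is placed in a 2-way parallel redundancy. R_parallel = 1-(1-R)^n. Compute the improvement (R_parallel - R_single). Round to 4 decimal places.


R_single = 0.7202, n = 2
1 - R_single = 0.2798
(1 - R_single)^n = 0.2798^2 = 0.0783
R_parallel = 1 - 0.0783 = 0.9217
Improvement = 0.9217 - 0.7202
Improvement = 0.2015

0.2015


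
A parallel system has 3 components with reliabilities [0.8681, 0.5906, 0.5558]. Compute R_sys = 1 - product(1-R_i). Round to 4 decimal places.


Components: [0.8681, 0.5906, 0.5558]
(1 - 0.8681) = 0.1319, running product = 0.1319
(1 - 0.5906) = 0.4094, running product = 0.054
(1 - 0.5558) = 0.4442, running product = 0.024
Product of (1-R_i) = 0.024
R_sys = 1 - 0.024 = 0.976

0.976


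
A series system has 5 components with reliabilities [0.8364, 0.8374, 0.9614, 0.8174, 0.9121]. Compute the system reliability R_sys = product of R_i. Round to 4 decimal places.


Components: [0.8364, 0.8374, 0.9614, 0.8174, 0.9121]
After component 1 (R=0.8364): product = 0.8364
After component 2 (R=0.8374): product = 0.7004
After component 3 (R=0.9614): product = 0.6734
After component 4 (R=0.8174): product = 0.5504
After component 5 (R=0.9121): product = 0.502
R_sys = 0.502

0.502


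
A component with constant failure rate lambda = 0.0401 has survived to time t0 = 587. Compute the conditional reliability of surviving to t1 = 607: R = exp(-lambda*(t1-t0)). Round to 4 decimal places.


lambda = 0.0401
t0 = 587, t1 = 607
t1 - t0 = 20
lambda * (t1-t0) = 0.0401 * 20 = 0.802
R = exp(-0.802)
R = 0.4484

0.4484


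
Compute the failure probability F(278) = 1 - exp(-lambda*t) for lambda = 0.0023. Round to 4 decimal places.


lambda = 0.0023, t = 278
lambda * t = 0.6394
exp(-0.6394) = 0.5276
F(t) = 1 - 0.5276
F(t) = 0.4724

0.4724


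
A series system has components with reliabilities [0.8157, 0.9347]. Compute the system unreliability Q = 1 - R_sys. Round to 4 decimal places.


Components: [0.8157, 0.9347]
After component 1: product = 0.8157
After component 2: product = 0.7624
R_sys = 0.7624
Q = 1 - 0.7624 = 0.2376

0.2376


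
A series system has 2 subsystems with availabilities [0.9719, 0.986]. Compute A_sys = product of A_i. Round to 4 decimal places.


Subsystems: [0.9719, 0.986]
After subsystem 1 (A=0.9719): product = 0.9719
After subsystem 2 (A=0.986): product = 0.9583
A_sys = 0.9583

0.9583


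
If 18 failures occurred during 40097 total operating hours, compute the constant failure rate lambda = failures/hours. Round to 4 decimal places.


failures = 18
total_hours = 40097
lambda = 18 / 40097
lambda = 0.0004

0.0004


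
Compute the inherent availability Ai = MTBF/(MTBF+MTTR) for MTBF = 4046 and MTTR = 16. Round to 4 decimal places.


MTBF = 4046
MTTR = 16
MTBF + MTTR = 4062
Ai = 4046 / 4062
Ai = 0.9961

0.9961


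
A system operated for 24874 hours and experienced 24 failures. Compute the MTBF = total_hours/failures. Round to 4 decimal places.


total_hours = 24874
failures = 24
MTBF = 24874 / 24
MTBF = 1036.4167

1036.4167


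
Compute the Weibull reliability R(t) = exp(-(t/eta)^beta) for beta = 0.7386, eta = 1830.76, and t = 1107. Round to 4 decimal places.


beta = 0.7386, eta = 1830.76, t = 1107
t/eta = 1107 / 1830.76 = 0.6047
(t/eta)^beta = 0.6047^0.7386 = 0.6896
R(t) = exp(-0.6896)
R(t) = 0.5018

0.5018


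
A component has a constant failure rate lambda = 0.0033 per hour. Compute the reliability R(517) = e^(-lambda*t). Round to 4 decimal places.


lambda = 0.0033
t = 517
lambda * t = 1.7061
R(t) = e^(-1.7061)
R(t) = 0.1816

0.1816


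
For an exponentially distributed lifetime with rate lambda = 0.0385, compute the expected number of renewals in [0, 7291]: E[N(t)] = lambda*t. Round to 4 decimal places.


lambda = 0.0385
t = 7291
E[N(t)] = lambda * t
E[N(t)] = 0.0385 * 7291
E[N(t)] = 280.7035

280.7035


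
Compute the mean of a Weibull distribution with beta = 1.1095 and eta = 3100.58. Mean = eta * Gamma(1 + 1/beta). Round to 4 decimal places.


beta = 1.1095, eta = 3100.58
1/beta = 0.9013
1 + 1/beta = 1.9013
Gamma(1.9013) = 0.9622
Mean = 3100.58 * 0.9622
Mean = 2983.4221

2983.4221


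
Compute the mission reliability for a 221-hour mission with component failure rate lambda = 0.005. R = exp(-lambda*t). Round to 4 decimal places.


lambda = 0.005
mission_time = 221
lambda * t = 0.005 * 221 = 1.105
R = exp(-1.105)
R = 0.3312

0.3312


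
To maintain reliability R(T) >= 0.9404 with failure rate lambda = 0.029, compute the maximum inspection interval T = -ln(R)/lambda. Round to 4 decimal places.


R_target = 0.9404
lambda = 0.029
-ln(0.9404) = 0.0614
T = 0.0614 / 0.029
T = 2.119

2.119


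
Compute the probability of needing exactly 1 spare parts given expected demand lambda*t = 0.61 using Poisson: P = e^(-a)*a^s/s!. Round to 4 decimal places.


a = 0.61, s = 1
e^(-a) = e^(-0.61) = 0.5434
a^s = 0.61^1 = 0.61
s! = 1
P = 0.5434 * 0.61 / 1
P = 0.3314

0.3314


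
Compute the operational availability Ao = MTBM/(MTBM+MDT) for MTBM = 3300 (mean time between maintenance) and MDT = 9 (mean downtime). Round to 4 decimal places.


MTBM = 3300
MDT = 9
MTBM + MDT = 3309
Ao = 3300 / 3309
Ao = 0.9973

0.9973


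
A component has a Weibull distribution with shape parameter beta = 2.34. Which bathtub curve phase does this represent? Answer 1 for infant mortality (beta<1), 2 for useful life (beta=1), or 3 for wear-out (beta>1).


beta = 2.34
Compare beta to 1:
beta < 1 => infant mortality (phase 1)
beta = 1 => useful life (phase 2)
beta > 1 => wear-out (phase 3)
Since beta = 2.34, this is wear-out (increasing failure rate)
Phase = 3

3


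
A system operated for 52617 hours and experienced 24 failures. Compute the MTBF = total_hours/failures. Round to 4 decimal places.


total_hours = 52617
failures = 24
MTBF = 52617 / 24
MTBF = 2192.375

2192.375


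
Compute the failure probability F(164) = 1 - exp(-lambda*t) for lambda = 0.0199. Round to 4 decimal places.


lambda = 0.0199, t = 164
lambda * t = 3.2636
exp(-3.2636) = 0.0383
F(t) = 1 - 0.0383
F(t) = 0.9617

0.9617


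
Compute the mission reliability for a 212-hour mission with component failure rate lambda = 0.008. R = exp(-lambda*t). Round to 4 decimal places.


lambda = 0.008
mission_time = 212
lambda * t = 0.008 * 212 = 1.696
R = exp(-1.696)
R = 0.1834

0.1834


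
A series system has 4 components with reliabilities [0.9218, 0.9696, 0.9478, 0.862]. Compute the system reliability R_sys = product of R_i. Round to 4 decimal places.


Components: [0.9218, 0.9696, 0.9478, 0.862]
After component 1 (R=0.9218): product = 0.9218
After component 2 (R=0.9696): product = 0.8938
After component 3 (R=0.9478): product = 0.8471
After component 4 (R=0.862): product = 0.7302
R_sys = 0.7302

0.7302


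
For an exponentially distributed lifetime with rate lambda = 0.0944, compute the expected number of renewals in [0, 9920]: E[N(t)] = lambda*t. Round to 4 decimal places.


lambda = 0.0944
t = 9920
E[N(t)] = lambda * t
E[N(t)] = 0.0944 * 9920
E[N(t)] = 936.448

936.448


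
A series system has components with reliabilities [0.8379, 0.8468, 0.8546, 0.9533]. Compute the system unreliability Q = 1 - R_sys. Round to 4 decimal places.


Components: [0.8379, 0.8468, 0.8546, 0.9533]
After component 1: product = 0.8379
After component 2: product = 0.7095
After component 3: product = 0.6064
After component 4: product = 0.5781
R_sys = 0.5781
Q = 1 - 0.5781 = 0.4219

0.4219


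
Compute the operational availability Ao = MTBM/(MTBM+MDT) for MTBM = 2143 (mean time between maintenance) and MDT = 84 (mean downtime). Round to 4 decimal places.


MTBM = 2143
MDT = 84
MTBM + MDT = 2227
Ao = 2143 / 2227
Ao = 0.9623

0.9623


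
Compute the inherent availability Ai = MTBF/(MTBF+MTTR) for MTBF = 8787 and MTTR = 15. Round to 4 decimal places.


MTBF = 8787
MTTR = 15
MTBF + MTTR = 8802
Ai = 8787 / 8802
Ai = 0.9983

0.9983


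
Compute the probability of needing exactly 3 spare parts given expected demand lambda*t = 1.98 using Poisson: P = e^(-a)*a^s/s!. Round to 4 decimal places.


a = 1.98, s = 3
e^(-a) = e^(-1.98) = 0.1381
a^s = 1.98^3 = 7.7624
s! = 6
P = 0.1381 * 7.7624 / 6
P = 0.1786

0.1786


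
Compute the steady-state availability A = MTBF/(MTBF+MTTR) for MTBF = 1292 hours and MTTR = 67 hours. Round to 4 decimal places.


MTBF = 1292
MTTR = 67
MTBF + MTTR = 1359
A = 1292 / 1359
A = 0.9507

0.9507


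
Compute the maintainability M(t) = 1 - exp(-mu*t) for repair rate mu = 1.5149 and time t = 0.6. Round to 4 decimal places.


mu = 1.5149, t = 0.6
mu * t = 1.5149 * 0.6 = 0.9089
exp(-0.9089) = 0.403
M(t) = 1 - 0.403
M(t) = 0.597

0.597


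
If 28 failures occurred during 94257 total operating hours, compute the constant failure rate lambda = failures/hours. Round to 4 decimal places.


failures = 28
total_hours = 94257
lambda = 28 / 94257
lambda = 0.0003

0.0003


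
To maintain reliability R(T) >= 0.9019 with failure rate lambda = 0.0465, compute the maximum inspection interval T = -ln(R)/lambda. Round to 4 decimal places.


R_target = 0.9019
lambda = 0.0465
-ln(0.9019) = 0.1033
T = 0.1033 / 0.0465
T = 2.2205

2.2205


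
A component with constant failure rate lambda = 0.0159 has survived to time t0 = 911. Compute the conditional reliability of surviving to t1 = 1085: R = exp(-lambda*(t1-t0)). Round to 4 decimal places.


lambda = 0.0159
t0 = 911, t1 = 1085
t1 - t0 = 174
lambda * (t1-t0) = 0.0159 * 174 = 2.7666
R = exp(-2.7666)
R = 0.0629

0.0629


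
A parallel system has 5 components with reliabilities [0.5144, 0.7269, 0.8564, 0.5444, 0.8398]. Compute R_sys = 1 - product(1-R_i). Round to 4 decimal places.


Components: [0.5144, 0.7269, 0.8564, 0.5444, 0.8398]
(1 - 0.5144) = 0.4856, running product = 0.4856
(1 - 0.7269) = 0.2731, running product = 0.1326
(1 - 0.8564) = 0.1436, running product = 0.019
(1 - 0.5444) = 0.4556, running product = 0.0087
(1 - 0.8398) = 0.1602, running product = 0.0014
Product of (1-R_i) = 0.0014
R_sys = 1 - 0.0014 = 0.9986

0.9986


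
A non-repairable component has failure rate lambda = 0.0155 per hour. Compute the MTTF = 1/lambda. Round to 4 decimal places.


lambda = 0.0155
MTTF = 1 / 0.0155
MTTF = 64.5161

64.5161


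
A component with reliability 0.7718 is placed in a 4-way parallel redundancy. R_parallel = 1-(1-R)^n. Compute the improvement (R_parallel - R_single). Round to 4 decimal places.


R_single = 0.7718, n = 4
1 - R_single = 0.2282
(1 - R_single)^n = 0.2282^4 = 0.0027
R_parallel = 1 - 0.0027 = 0.9973
Improvement = 0.9973 - 0.7718
Improvement = 0.2255

0.2255


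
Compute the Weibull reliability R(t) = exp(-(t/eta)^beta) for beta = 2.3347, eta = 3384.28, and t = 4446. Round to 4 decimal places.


beta = 2.3347, eta = 3384.28, t = 4446
t/eta = 4446 / 3384.28 = 1.3137
(t/eta)^beta = 1.3137^2.3347 = 1.8909
R(t) = exp(-1.8909)
R(t) = 0.1509

0.1509


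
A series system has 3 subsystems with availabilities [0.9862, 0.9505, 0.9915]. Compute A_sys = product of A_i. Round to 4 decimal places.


Subsystems: [0.9862, 0.9505, 0.9915]
After subsystem 1 (A=0.9862): product = 0.9862
After subsystem 2 (A=0.9505): product = 0.9374
After subsystem 3 (A=0.9915): product = 0.9294
A_sys = 0.9294

0.9294


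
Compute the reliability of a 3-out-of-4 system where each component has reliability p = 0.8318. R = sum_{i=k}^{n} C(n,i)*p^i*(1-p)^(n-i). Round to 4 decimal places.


k = 3, n = 4, p = 0.8318
i=3: C(4,3)=4 * 0.8318^3 * 0.1682^1 = 0.3872
i=4: C(4,4)=1 * 0.8318^4 * 0.1682^0 = 0.4787
R = sum of terms = 0.8659

0.8659


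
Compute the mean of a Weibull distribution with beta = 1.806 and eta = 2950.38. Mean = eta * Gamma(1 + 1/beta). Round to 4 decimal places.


beta = 1.806, eta = 2950.38
1/beta = 0.5537
1 + 1/beta = 1.5537
Gamma(1.5537) = 0.8891
Mean = 2950.38 * 0.8891
Mean = 2623.3156

2623.3156


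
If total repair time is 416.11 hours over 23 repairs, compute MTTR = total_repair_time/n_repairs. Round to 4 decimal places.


total_repair_time = 416.11
n_repairs = 23
MTTR = 416.11 / 23
MTTR = 18.0917

18.0917


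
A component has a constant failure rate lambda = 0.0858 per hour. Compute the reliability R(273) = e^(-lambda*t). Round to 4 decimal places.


lambda = 0.0858
t = 273
lambda * t = 23.4234
R(t) = e^(-23.4234)
R(t) = 0.0

0.0


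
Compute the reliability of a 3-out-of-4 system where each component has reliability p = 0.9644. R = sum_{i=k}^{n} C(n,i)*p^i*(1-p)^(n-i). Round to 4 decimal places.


k = 3, n = 4, p = 0.9644
i=3: C(4,3)=4 * 0.9644^3 * 0.0356^1 = 0.1277
i=4: C(4,4)=1 * 0.9644^4 * 0.0356^0 = 0.865
R = sum of terms = 0.9928

0.9928


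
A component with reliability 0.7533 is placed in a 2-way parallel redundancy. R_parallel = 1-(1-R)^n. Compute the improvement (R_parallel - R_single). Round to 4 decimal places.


R_single = 0.7533, n = 2
1 - R_single = 0.2467
(1 - R_single)^n = 0.2467^2 = 0.0609
R_parallel = 1 - 0.0609 = 0.9391
Improvement = 0.9391 - 0.7533
Improvement = 0.1858

0.1858


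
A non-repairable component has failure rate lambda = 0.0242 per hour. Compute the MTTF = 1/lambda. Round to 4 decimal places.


lambda = 0.0242
MTTF = 1 / 0.0242
MTTF = 41.3223

41.3223


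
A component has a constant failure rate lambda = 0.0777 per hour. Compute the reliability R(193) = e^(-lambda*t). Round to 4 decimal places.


lambda = 0.0777
t = 193
lambda * t = 14.9961
R(t) = e^(-14.9961)
R(t) = 0.0

0.0


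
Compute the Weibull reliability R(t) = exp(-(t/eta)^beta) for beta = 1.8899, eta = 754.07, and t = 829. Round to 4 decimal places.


beta = 1.8899, eta = 754.07, t = 829
t/eta = 829 / 754.07 = 1.0994
(t/eta)^beta = 1.0994^1.8899 = 1.1961
R(t) = exp(-1.1961)
R(t) = 0.3024

0.3024


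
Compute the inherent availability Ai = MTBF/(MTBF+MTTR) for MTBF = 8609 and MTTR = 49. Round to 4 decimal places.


MTBF = 8609
MTTR = 49
MTBF + MTTR = 8658
Ai = 8609 / 8658
Ai = 0.9943

0.9943


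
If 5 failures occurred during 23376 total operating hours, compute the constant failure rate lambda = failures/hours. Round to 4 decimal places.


failures = 5
total_hours = 23376
lambda = 5 / 23376
lambda = 0.0002

0.0002


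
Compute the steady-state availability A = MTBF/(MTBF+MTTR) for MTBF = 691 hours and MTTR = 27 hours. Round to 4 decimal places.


MTBF = 691
MTTR = 27
MTBF + MTTR = 718
A = 691 / 718
A = 0.9624

0.9624


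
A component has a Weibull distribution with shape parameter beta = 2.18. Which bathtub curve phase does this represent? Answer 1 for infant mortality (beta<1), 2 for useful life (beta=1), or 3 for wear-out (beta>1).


beta = 2.18
Compare beta to 1:
beta < 1 => infant mortality (phase 1)
beta = 1 => useful life (phase 2)
beta > 1 => wear-out (phase 3)
Since beta = 2.18, this is wear-out (increasing failure rate)
Phase = 3

3


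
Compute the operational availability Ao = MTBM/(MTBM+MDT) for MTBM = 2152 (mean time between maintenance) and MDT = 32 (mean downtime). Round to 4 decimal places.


MTBM = 2152
MDT = 32
MTBM + MDT = 2184
Ao = 2152 / 2184
Ao = 0.9853

0.9853


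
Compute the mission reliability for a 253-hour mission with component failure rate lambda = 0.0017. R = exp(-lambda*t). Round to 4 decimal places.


lambda = 0.0017
mission_time = 253
lambda * t = 0.0017 * 253 = 0.4301
R = exp(-0.4301)
R = 0.6504

0.6504


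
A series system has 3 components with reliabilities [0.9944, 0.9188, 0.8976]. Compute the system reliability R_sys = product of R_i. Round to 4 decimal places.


Components: [0.9944, 0.9188, 0.8976]
After component 1 (R=0.9944): product = 0.9944
After component 2 (R=0.9188): product = 0.9137
After component 3 (R=0.8976): product = 0.8201
R_sys = 0.8201

0.8201


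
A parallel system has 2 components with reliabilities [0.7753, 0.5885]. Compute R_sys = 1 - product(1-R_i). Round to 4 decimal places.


Components: [0.7753, 0.5885]
(1 - 0.7753) = 0.2247, running product = 0.2247
(1 - 0.5885) = 0.4115, running product = 0.0925
Product of (1-R_i) = 0.0925
R_sys = 1 - 0.0925 = 0.9075

0.9075


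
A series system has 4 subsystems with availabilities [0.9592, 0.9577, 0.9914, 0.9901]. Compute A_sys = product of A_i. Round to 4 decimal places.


Subsystems: [0.9592, 0.9577, 0.9914, 0.9901]
After subsystem 1 (A=0.9592): product = 0.9592
After subsystem 2 (A=0.9577): product = 0.9186
After subsystem 3 (A=0.9914): product = 0.9107
After subsystem 4 (A=0.9901): product = 0.9017
A_sys = 0.9017

0.9017


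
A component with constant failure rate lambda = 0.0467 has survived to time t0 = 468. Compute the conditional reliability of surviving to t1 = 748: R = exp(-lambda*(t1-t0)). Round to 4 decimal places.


lambda = 0.0467
t0 = 468, t1 = 748
t1 - t0 = 280
lambda * (t1-t0) = 0.0467 * 280 = 13.076
R = exp(-13.076)
R = 0.0

0.0


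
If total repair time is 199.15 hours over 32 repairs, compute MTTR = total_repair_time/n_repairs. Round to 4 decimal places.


total_repair_time = 199.15
n_repairs = 32
MTTR = 199.15 / 32
MTTR = 6.2234

6.2234


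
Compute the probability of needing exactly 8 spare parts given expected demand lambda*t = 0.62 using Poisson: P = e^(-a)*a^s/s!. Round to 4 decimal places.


a = 0.62, s = 8
e^(-a) = e^(-0.62) = 0.5379
a^s = 0.62^8 = 0.0218
s! = 40320
P = 0.5379 * 0.0218 / 40320
P = 0.0

0.0


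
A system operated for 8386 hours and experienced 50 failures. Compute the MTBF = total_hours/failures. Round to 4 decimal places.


total_hours = 8386
failures = 50
MTBF = 8386 / 50
MTBF = 167.72

167.72


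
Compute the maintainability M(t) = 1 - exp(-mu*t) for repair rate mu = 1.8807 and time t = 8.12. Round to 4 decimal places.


mu = 1.8807, t = 8.12
mu * t = 1.8807 * 8.12 = 15.2713
exp(-15.2713) = 0.0
M(t) = 1 - 0.0
M(t) = 1.0

1.0


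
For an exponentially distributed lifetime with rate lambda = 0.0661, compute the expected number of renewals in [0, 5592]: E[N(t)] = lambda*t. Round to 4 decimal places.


lambda = 0.0661
t = 5592
E[N(t)] = lambda * t
E[N(t)] = 0.0661 * 5592
E[N(t)] = 369.6312

369.6312


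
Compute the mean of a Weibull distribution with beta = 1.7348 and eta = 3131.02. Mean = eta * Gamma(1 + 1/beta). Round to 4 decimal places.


beta = 1.7348, eta = 3131.02
1/beta = 0.5764
1 + 1/beta = 1.5764
Gamma(1.5764) = 0.8911
Mean = 3131.02 * 0.8911
Mean = 2789.9863

2789.9863


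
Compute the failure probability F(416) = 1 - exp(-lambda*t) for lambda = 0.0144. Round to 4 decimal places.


lambda = 0.0144, t = 416
lambda * t = 5.9904
exp(-5.9904) = 0.0025
F(t) = 1 - 0.0025
F(t) = 0.9975

0.9975


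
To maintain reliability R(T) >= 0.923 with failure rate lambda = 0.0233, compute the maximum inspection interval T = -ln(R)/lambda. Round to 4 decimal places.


R_target = 0.923
lambda = 0.0233
-ln(0.923) = 0.0801
T = 0.0801 / 0.0233
T = 3.4389

3.4389


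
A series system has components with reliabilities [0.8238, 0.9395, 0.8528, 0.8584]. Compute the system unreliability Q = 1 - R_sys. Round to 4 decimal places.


Components: [0.8238, 0.9395, 0.8528, 0.8584]
After component 1: product = 0.8238
After component 2: product = 0.774
After component 3: product = 0.66
After component 4: product = 0.5666
R_sys = 0.5666
Q = 1 - 0.5666 = 0.4334

0.4334


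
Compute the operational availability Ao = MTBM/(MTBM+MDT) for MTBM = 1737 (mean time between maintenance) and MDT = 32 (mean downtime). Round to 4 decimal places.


MTBM = 1737
MDT = 32
MTBM + MDT = 1769
Ao = 1737 / 1769
Ao = 0.9819

0.9819


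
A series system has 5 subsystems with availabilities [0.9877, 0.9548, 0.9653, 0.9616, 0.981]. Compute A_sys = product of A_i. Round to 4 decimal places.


Subsystems: [0.9877, 0.9548, 0.9653, 0.9616, 0.981]
After subsystem 1 (A=0.9877): product = 0.9877
After subsystem 2 (A=0.9548): product = 0.9431
After subsystem 3 (A=0.9653): product = 0.9103
After subsystem 4 (A=0.9616): product = 0.8754
After subsystem 5 (A=0.981): product = 0.8587
A_sys = 0.8587

0.8587


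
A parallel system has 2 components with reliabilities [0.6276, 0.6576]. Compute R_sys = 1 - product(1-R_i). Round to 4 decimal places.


Components: [0.6276, 0.6576]
(1 - 0.6276) = 0.3724, running product = 0.3724
(1 - 0.6576) = 0.3424, running product = 0.1275
Product of (1-R_i) = 0.1275
R_sys = 1 - 0.1275 = 0.8725

0.8725


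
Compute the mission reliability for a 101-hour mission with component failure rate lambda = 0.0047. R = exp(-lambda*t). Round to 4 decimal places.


lambda = 0.0047
mission_time = 101
lambda * t = 0.0047 * 101 = 0.4747
R = exp(-0.4747)
R = 0.6221

0.6221


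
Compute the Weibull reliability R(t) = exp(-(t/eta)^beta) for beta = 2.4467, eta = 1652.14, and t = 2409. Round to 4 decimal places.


beta = 2.4467, eta = 1652.14, t = 2409
t/eta = 2409 / 1652.14 = 1.4581
(t/eta)^beta = 1.4581^2.4467 = 2.5162
R(t) = exp(-2.5162)
R(t) = 0.0808

0.0808


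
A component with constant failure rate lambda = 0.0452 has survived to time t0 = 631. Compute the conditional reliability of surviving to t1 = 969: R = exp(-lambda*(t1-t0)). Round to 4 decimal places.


lambda = 0.0452
t0 = 631, t1 = 969
t1 - t0 = 338
lambda * (t1-t0) = 0.0452 * 338 = 15.2776
R = exp(-15.2776)
R = 0.0

0.0


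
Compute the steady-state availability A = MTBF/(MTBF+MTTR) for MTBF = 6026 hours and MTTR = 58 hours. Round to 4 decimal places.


MTBF = 6026
MTTR = 58
MTBF + MTTR = 6084
A = 6026 / 6084
A = 0.9905

0.9905


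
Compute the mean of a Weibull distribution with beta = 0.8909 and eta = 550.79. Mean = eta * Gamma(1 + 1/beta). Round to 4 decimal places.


beta = 0.8909, eta = 550.79
1/beta = 1.1225
1 + 1/beta = 2.1225
Gamma(2.1225) = 1.0581
Mean = 550.79 * 1.0581
Mean = 582.8003

582.8003


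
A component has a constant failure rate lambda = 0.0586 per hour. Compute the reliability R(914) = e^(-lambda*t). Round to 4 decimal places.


lambda = 0.0586
t = 914
lambda * t = 53.5604
R(t) = e^(-53.5604)
R(t) = 0.0

0.0


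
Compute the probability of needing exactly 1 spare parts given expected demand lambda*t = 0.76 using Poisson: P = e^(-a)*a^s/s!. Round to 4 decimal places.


a = 0.76, s = 1
e^(-a) = e^(-0.76) = 0.4677
a^s = 0.76^1 = 0.76
s! = 1
P = 0.4677 * 0.76 / 1
P = 0.3554

0.3554


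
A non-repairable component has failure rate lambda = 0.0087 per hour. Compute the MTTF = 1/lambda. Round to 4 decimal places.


lambda = 0.0087
MTTF = 1 / 0.0087
MTTF = 114.9425

114.9425


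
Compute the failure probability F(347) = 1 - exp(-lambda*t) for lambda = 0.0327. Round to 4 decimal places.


lambda = 0.0327, t = 347
lambda * t = 11.3469
exp(-11.3469) = 0.0
F(t) = 1 - 0.0
F(t) = 1.0

1.0


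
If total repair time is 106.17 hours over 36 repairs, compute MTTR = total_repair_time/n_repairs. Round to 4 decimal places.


total_repair_time = 106.17
n_repairs = 36
MTTR = 106.17 / 36
MTTR = 2.9492

2.9492


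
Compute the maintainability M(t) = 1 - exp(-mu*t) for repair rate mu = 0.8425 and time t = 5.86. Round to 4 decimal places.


mu = 0.8425, t = 5.86
mu * t = 0.8425 * 5.86 = 4.9371
exp(-4.9371) = 0.0072
M(t) = 1 - 0.0072
M(t) = 0.9928

0.9928


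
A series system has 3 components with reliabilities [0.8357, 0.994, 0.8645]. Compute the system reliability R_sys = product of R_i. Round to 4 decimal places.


Components: [0.8357, 0.994, 0.8645]
After component 1 (R=0.8357): product = 0.8357
After component 2 (R=0.994): product = 0.8307
After component 3 (R=0.8645): product = 0.7181
R_sys = 0.7181

0.7181


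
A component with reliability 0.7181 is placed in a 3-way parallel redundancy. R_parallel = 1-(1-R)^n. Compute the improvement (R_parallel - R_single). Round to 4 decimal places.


R_single = 0.7181, n = 3
1 - R_single = 0.2819
(1 - R_single)^n = 0.2819^3 = 0.0224
R_parallel = 1 - 0.0224 = 0.9776
Improvement = 0.9776 - 0.7181
Improvement = 0.2595

0.2595


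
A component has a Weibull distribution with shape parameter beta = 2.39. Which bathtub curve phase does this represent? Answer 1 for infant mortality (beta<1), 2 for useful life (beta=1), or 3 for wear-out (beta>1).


beta = 2.39
Compare beta to 1:
beta < 1 => infant mortality (phase 1)
beta = 1 => useful life (phase 2)
beta > 1 => wear-out (phase 3)
Since beta = 2.39, this is wear-out (increasing failure rate)
Phase = 3

3


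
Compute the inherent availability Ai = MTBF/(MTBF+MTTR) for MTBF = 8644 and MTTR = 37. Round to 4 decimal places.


MTBF = 8644
MTTR = 37
MTBF + MTTR = 8681
Ai = 8644 / 8681
Ai = 0.9957

0.9957


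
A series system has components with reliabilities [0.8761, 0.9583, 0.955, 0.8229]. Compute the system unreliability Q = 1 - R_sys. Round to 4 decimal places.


Components: [0.8761, 0.9583, 0.955, 0.8229]
After component 1: product = 0.8761
After component 2: product = 0.8396
After component 3: product = 0.8018
After component 4: product = 0.6598
R_sys = 0.6598
Q = 1 - 0.6598 = 0.3402

0.3402


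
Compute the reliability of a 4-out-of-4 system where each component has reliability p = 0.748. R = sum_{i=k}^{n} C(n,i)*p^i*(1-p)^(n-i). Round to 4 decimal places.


k = 4, n = 4, p = 0.748
i=4: C(4,4)=1 * 0.748^4 * 0.252^0 = 0.313
R = sum of terms = 0.313

0.313


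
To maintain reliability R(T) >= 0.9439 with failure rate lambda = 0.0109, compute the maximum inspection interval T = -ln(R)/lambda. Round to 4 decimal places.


R_target = 0.9439
lambda = 0.0109
-ln(0.9439) = 0.0577
T = 0.0577 / 0.0109
T = 5.2968

5.2968


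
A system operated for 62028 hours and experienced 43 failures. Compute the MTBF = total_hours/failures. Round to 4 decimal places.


total_hours = 62028
failures = 43
MTBF = 62028 / 43
MTBF = 1442.5116

1442.5116


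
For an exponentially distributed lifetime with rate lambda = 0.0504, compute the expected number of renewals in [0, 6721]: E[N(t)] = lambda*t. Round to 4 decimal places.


lambda = 0.0504
t = 6721
E[N(t)] = lambda * t
E[N(t)] = 0.0504 * 6721
E[N(t)] = 338.7384

338.7384


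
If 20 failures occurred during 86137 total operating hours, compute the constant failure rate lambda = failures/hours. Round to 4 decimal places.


failures = 20
total_hours = 86137
lambda = 20 / 86137
lambda = 0.0002

0.0002


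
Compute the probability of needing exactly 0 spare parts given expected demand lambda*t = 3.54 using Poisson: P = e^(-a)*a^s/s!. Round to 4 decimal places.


a = 3.54, s = 0
e^(-a) = e^(-3.54) = 0.029
a^s = 3.54^0 = 1.0
s! = 1
P = 0.029 * 1.0 / 1
P = 0.029

0.029


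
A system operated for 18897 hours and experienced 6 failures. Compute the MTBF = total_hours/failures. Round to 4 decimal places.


total_hours = 18897
failures = 6
MTBF = 18897 / 6
MTBF = 3149.5

3149.5


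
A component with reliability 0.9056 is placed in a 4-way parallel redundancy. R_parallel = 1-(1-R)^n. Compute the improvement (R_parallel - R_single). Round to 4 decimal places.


R_single = 0.9056, n = 4
1 - R_single = 0.0944
(1 - R_single)^n = 0.0944^4 = 0.0001
R_parallel = 1 - 0.0001 = 0.9999
Improvement = 0.9999 - 0.9056
Improvement = 0.0943

0.0943


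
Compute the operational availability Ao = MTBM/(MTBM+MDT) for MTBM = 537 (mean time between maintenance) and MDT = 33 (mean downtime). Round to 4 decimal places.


MTBM = 537
MDT = 33
MTBM + MDT = 570
Ao = 537 / 570
Ao = 0.9421

0.9421


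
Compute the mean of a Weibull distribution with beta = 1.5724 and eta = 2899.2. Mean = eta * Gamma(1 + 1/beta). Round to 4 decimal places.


beta = 1.5724, eta = 2899.2
1/beta = 0.636
1 + 1/beta = 1.636
Gamma(1.636) = 0.8981
Mean = 2899.2 * 0.8981
Mean = 2603.6831

2603.6831


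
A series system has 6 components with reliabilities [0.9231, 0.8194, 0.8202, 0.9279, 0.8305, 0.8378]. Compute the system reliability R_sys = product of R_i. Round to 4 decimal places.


Components: [0.9231, 0.8194, 0.8202, 0.9279, 0.8305, 0.8378]
After component 1 (R=0.9231): product = 0.9231
After component 2 (R=0.8194): product = 0.7564
After component 3 (R=0.8202): product = 0.6204
After component 4 (R=0.9279): product = 0.5757
After component 5 (R=0.8305): product = 0.4781
After component 6 (R=0.8378): product = 0.4005
R_sys = 0.4005

0.4005


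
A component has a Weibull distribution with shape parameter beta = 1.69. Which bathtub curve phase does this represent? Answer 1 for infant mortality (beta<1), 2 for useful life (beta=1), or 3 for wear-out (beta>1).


beta = 1.69
Compare beta to 1:
beta < 1 => infant mortality (phase 1)
beta = 1 => useful life (phase 2)
beta > 1 => wear-out (phase 3)
Since beta = 1.69, this is wear-out (increasing failure rate)
Phase = 3

3


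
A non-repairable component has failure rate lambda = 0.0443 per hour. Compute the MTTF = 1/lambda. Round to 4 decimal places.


lambda = 0.0443
MTTF = 1 / 0.0443
MTTF = 22.5734

22.5734


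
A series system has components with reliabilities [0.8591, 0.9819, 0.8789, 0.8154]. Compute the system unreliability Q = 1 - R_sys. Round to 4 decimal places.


Components: [0.8591, 0.9819, 0.8789, 0.8154]
After component 1: product = 0.8591
After component 2: product = 0.8436
After component 3: product = 0.7414
After component 4: product = 0.6045
R_sys = 0.6045
Q = 1 - 0.6045 = 0.3955

0.3955


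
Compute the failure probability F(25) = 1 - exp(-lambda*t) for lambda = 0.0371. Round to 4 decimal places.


lambda = 0.0371, t = 25
lambda * t = 0.9275
exp(-0.9275) = 0.3955
F(t) = 1 - 0.3955
F(t) = 0.6045

0.6045


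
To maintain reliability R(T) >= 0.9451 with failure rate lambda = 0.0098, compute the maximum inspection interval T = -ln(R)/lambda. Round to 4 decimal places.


R_target = 0.9451
lambda = 0.0098
-ln(0.9451) = 0.0565
T = 0.0565 / 0.0098
T = 5.7617

5.7617


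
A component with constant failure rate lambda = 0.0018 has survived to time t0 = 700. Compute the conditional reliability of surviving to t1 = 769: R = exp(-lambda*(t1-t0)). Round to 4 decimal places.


lambda = 0.0018
t0 = 700, t1 = 769
t1 - t0 = 69
lambda * (t1-t0) = 0.0018 * 69 = 0.1242
R = exp(-0.1242)
R = 0.8832

0.8832


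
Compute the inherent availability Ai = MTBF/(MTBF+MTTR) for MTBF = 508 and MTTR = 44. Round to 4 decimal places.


MTBF = 508
MTTR = 44
MTBF + MTTR = 552
Ai = 508 / 552
Ai = 0.9203

0.9203


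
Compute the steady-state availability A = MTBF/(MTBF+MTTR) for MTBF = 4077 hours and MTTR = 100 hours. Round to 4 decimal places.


MTBF = 4077
MTTR = 100
MTBF + MTTR = 4177
A = 4077 / 4177
A = 0.9761

0.9761


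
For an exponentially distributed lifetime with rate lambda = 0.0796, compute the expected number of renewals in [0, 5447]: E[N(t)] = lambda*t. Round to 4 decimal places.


lambda = 0.0796
t = 5447
E[N(t)] = lambda * t
E[N(t)] = 0.0796 * 5447
E[N(t)] = 433.5812

433.5812


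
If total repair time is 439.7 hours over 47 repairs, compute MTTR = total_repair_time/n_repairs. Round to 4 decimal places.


total_repair_time = 439.7
n_repairs = 47
MTTR = 439.7 / 47
MTTR = 9.3553

9.3553


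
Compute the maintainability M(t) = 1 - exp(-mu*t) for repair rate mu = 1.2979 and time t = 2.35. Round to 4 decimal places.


mu = 1.2979, t = 2.35
mu * t = 1.2979 * 2.35 = 3.0501
exp(-3.0501) = 0.0474
M(t) = 1 - 0.0474
M(t) = 0.9526

0.9526


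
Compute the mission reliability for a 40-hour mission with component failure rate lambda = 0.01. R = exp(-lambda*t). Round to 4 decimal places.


lambda = 0.01
mission_time = 40
lambda * t = 0.01 * 40 = 0.4
R = exp(-0.4)
R = 0.6703

0.6703


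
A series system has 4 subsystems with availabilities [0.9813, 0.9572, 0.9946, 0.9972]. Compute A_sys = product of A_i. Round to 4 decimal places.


Subsystems: [0.9813, 0.9572, 0.9946, 0.9972]
After subsystem 1 (A=0.9813): product = 0.9813
After subsystem 2 (A=0.9572): product = 0.9393
After subsystem 3 (A=0.9946): product = 0.9342
After subsystem 4 (A=0.9972): product = 0.9316
A_sys = 0.9316

0.9316


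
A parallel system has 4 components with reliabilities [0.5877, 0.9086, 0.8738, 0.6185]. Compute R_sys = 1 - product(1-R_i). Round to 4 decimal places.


Components: [0.5877, 0.9086, 0.8738, 0.6185]
(1 - 0.5877) = 0.4123, running product = 0.4123
(1 - 0.9086) = 0.0914, running product = 0.0377
(1 - 0.8738) = 0.1262, running product = 0.0048
(1 - 0.6185) = 0.3815, running product = 0.0018
Product of (1-R_i) = 0.0018
R_sys = 1 - 0.0018 = 0.9982

0.9982


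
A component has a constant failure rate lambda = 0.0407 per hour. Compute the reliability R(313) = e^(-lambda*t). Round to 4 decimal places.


lambda = 0.0407
t = 313
lambda * t = 12.7391
R(t) = e^(-12.7391)
R(t) = 0.0

0.0


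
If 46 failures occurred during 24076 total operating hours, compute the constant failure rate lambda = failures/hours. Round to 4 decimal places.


failures = 46
total_hours = 24076
lambda = 46 / 24076
lambda = 0.0019

0.0019


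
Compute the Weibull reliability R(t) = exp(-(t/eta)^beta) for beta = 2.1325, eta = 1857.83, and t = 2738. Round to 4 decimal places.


beta = 2.1325, eta = 1857.83, t = 2738
t/eta = 2738 / 1857.83 = 1.4738
(t/eta)^beta = 1.4738^2.1325 = 2.2865
R(t) = exp(-2.2865)
R(t) = 0.1016

0.1016


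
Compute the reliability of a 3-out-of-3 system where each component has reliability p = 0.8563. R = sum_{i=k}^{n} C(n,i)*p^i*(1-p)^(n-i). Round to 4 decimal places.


k = 3, n = 3, p = 0.8563
i=3: C(3,3)=1 * 0.8563^3 * 0.1437^0 = 0.6279
R = sum of terms = 0.6279

0.6279


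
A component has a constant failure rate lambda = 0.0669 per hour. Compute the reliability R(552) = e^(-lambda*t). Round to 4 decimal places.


lambda = 0.0669
t = 552
lambda * t = 36.9288
R(t) = e^(-36.9288)
R(t) = 0.0

0.0


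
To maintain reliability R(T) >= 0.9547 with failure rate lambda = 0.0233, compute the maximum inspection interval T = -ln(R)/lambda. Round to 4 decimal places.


R_target = 0.9547
lambda = 0.0233
-ln(0.9547) = 0.0464
T = 0.0464 / 0.0233
T = 1.9896

1.9896


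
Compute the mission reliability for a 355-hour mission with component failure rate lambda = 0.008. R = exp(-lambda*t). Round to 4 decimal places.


lambda = 0.008
mission_time = 355
lambda * t = 0.008 * 355 = 2.84
R = exp(-2.84)
R = 0.0584

0.0584


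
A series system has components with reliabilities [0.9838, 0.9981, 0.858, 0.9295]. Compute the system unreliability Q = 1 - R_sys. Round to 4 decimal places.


Components: [0.9838, 0.9981, 0.858, 0.9295]
After component 1: product = 0.9838
After component 2: product = 0.9819
After component 3: product = 0.8425
After component 4: product = 0.7831
R_sys = 0.7831
Q = 1 - 0.7831 = 0.2169

0.2169


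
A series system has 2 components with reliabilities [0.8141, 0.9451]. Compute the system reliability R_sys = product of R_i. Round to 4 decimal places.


Components: [0.8141, 0.9451]
After component 1 (R=0.8141): product = 0.8141
After component 2 (R=0.9451): product = 0.7694
R_sys = 0.7694

0.7694


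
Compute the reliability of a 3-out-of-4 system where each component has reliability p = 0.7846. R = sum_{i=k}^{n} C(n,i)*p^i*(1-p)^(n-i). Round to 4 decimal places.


k = 3, n = 4, p = 0.7846
i=3: C(4,3)=4 * 0.7846^3 * 0.2154^1 = 0.4162
i=4: C(4,4)=1 * 0.7846^4 * 0.2154^0 = 0.379
R = sum of terms = 0.7951

0.7951


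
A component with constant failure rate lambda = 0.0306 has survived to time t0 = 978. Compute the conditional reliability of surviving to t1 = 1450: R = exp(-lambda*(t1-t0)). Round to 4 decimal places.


lambda = 0.0306
t0 = 978, t1 = 1450
t1 - t0 = 472
lambda * (t1-t0) = 0.0306 * 472 = 14.4432
R = exp(-14.4432)
R = 0.0

0.0


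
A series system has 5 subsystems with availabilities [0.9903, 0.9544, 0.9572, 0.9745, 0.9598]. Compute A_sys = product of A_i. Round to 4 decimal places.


Subsystems: [0.9903, 0.9544, 0.9572, 0.9745, 0.9598]
After subsystem 1 (A=0.9903): product = 0.9903
After subsystem 2 (A=0.9544): product = 0.9451
After subsystem 3 (A=0.9572): product = 0.9047
After subsystem 4 (A=0.9745): product = 0.8816
After subsystem 5 (A=0.9598): product = 0.8462
A_sys = 0.8462

0.8462


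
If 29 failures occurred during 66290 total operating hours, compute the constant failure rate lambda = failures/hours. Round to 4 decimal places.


failures = 29
total_hours = 66290
lambda = 29 / 66290
lambda = 0.0004

0.0004


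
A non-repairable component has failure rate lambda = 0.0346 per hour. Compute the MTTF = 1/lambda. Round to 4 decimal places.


lambda = 0.0346
MTTF = 1 / 0.0346
MTTF = 28.9017

28.9017


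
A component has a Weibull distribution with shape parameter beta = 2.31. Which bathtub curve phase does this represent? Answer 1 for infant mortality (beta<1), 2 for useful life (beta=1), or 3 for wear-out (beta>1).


beta = 2.31
Compare beta to 1:
beta < 1 => infant mortality (phase 1)
beta = 1 => useful life (phase 2)
beta > 1 => wear-out (phase 3)
Since beta = 2.31, this is wear-out (increasing failure rate)
Phase = 3

3


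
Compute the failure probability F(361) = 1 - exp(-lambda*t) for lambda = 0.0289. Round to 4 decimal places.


lambda = 0.0289, t = 361
lambda * t = 10.4329
exp(-10.4329) = 0.0
F(t) = 1 - 0.0
F(t) = 1.0

1.0


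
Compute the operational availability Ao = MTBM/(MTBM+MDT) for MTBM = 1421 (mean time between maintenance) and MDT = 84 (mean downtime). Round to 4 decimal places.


MTBM = 1421
MDT = 84
MTBM + MDT = 1505
Ao = 1421 / 1505
Ao = 0.9442

0.9442


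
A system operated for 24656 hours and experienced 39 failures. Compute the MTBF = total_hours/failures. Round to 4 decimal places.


total_hours = 24656
failures = 39
MTBF = 24656 / 39
MTBF = 632.2051

632.2051


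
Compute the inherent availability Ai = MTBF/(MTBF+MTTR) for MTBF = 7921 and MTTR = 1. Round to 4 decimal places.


MTBF = 7921
MTTR = 1
MTBF + MTTR = 7922
Ai = 7921 / 7922
Ai = 0.9999

0.9999


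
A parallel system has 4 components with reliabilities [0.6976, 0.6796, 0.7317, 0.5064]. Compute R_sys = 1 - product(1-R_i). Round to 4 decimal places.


Components: [0.6976, 0.6796, 0.7317, 0.5064]
(1 - 0.6976) = 0.3024, running product = 0.3024
(1 - 0.6796) = 0.3204, running product = 0.0969
(1 - 0.7317) = 0.2683, running product = 0.026
(1 - 0.5064) = 0.4936, running product = 0.0128
Product of (1-R_i) = 0.0128
R_sys = 1 - 0.0128 = 0.9872

0.9872
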